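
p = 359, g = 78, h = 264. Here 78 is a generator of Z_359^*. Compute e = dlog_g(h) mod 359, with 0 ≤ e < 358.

154

Baby-step giant-step with m = ceil(sqrt(358)) = 19.
Baby table (78^j mod 359 for j=0..18):
  0:1  1:78  2:340  3:313  4:2  5:156  6:321  7:267
  8:4  9:312  10:283  11:175  12:8  13:265  14:207  15:350
  16:16  17:171  18:55
Giant step factor: 78^(-19) ≡ 339 (mod 359).
Scan 264·339^i mod 359 for i = 0, 1, …:
  i=0: 264   i=1: 105   i=2: 54   i=3: 356
  i=4: 60   i=5: 236   i=6: 306   i=7: 342
  i=8: 340
Match at i=8, j=2: e = 8·19 + 2 = 154.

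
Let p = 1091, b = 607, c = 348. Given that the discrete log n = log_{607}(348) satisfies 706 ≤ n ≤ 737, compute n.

735

Compute 607^706 mod 1091 = 403, then multiply by 607 repeatedly:
  607^706=403  607^707=237  607^708=938  607^709=955  607^710=364
  607^711=566  607^712=988  607^713=757  607^714=188  607^715=652
  607^716=822  607^717=367  607^718=205  607^719=61  607^720=1024
  607^721=789  607^722=1065  607^723=583  607^724=397  607^725=959
  607^726=610  607^727=421  607^728=253  607^729=831  607^730=375
  607^731=697  607^732=862  607^733=645  607^734=937  607^735=348
Found 348 at exponent 735.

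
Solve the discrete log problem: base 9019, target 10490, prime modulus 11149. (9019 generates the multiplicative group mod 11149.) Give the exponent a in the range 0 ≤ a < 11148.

Baby-step giant-step with m = ceil(sqrt(11148)) = 106.
Baby table (9019^j mod 11149 for j=0..105):
  0:1  1:9019  2:10406  3:10581  4:5748  5:9511  6:10452  7:1793
  8:5017  9:5681  10:7284  11:4488  12:6402  13:10116  14:3937  15:9387
  16:6996  17:4733  18:8555  19:6465  20:9714  21:1724  22:7050  23:1203
  24:1880  25:9240  26:7934  27:2464  28:2859  29:8833  30:5222  31:3842
  32:11055  33:10687  34:2948  35:8796  36:5989  37:9035  38:9773  39:9842
  40:7809  41:1138  42:6542  43:1790  44:258  45:7910  46:8988  47:9542
  48:167  49:1058  50:9707  51:5485  52:1102  53:5179  54:6240  55:9557
  56:1664  57:1062  58:1187  59:2513  60:9979  61:5873  62:10837  63:6769
  64:8836  65:9981  66:1613  67:9351  68:5633  69:9183  70:6705  71:219
  72:1788  73:4518  74:9396  75:10124  76:9195  77:3443  78:2452  79:6121
  80:6600  81:889  82:1760  83:8413  84:7902  85:3730  86:4337  87:4711
  88:10819  89:513  90:11061  91:9056  92:9639  93:5388  94:7030  95:10356
  96:5591  97:9451  98:4464  99:1777  100:5650  101:6420  102:5223  103:1712
  104:10312  105:10119
Giant step factor: 9019^(-106) ≡ 1009 (mod 11149).
Scan 10490·1009^i mod 11149 for i = 0, 1, …:
  i=0: 10490   i=1: 4009   i=2: 9143   i=3: 5064
  i=4: 3334   i=5: 8157   i=6: 2451   i=7: 9130
  i=8: 3096   i=9: 2144     …   i=92: 6762
  i=93: 10819
Match at i=93, j=88: a = 93·106 + 88 = 9946.

9946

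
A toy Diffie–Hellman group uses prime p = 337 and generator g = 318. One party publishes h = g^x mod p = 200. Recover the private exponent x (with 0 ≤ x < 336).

234

Baby-step giant-step with m = ceil(sqrt(336)) = 19.
Baby table (318^j mod 337 for j=0..18):
  0:1  1:318  2:24  3:218  4:239  5:177  6:7  7:204
  8:168  9:178  10:325  11:228  12:49  13:80  14:165  15:235
  16:253  17:248  18:6
Giant step factor: 318^(-19) ≡ 269 (mod 337).
Scan 200·269^i mod 337 for i = 0, 1, …:
  i=0: 200   i=1: 217   i=2: 72   i=3: 159
  i=4: 309   i=5: 219   i=6: 273   i=7: 308
  i=8: 287   i=9: 30   i=10: 319   i=11: 213
  i=12: 7
Match at i=12, j=6: x = 12·19 + 6 = 234.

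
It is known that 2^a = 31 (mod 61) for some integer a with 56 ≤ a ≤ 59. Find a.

59

Compute 2^56 mod 61 = 42, then multiply by 2 repeatedly:
  2^56=42  2^57=23  2^58=46  2^59=31
Found 31 at exponent 59.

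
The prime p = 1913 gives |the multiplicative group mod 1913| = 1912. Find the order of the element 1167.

The order of 1167 must divide p − 1 = 1912 = 2^3 · 239.
Divisors: 1, 2, 4, 8, 239, 478, 956, 1912.
Check each in increasing order: 1167^1 ≡ 1167;  1167^2 ≡ 1746;  1167^4 ≡ 1107;  1167^8 ≡ 1129;  1167^239 ≡ 1912;  1167^478 ≡ 1.
Smallest exponent giving 1 is 478.

478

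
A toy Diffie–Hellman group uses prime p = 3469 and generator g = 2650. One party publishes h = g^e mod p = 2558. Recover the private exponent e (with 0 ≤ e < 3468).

244

Baby-step giant-step with m = ceil(sqrt(3468)) = 59.
Baby table (2650^j mod 3469 for j=0..58):
  0:1  1:2650  2:1244  3:1050  4:362  5:1856  6:2827  7:1979
  8:2691  9:2355  10:19  11:1784  12:2822  13:2605  14:3409  15:574
  16:1678  17:2911  18:2563  19:3117  20:361  21:2675  22:1583  23:929
  24:2329  25:499  26:661  27:3274  28:131  29:250  30:3390  31:2259
  32:2325  33:306  34:2623  35:2543  36:2152  37:3233  38:2489  39:1281
  40:1968  41:1293  42:2547  43:2345  44:1271  45:3220  46:2729  47:2454
  48:2194  49:56  50:2702  51:284  52:3296  53:2927  54:3335  55:2207
  56:3285  57:1529  58:58
Giant step factor: 2650^(-59) ≡ 1340 (mod 3469).
Scan 2558·1340^i mod 3469 for i = 0, 1, …:
  i=0: 2558   i=1: 348   i=2: 1474   i=3: 1299
  i=4: 2691
Match at i=4, j=8: e = 4·59 + 8 = 244.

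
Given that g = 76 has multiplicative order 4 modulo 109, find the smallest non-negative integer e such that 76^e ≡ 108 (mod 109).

2

Successive powers of 76 modulo 109:
  76^0=1  76^1=76  76^2=108
So 76^2 ≡ 108 (mod 109), giving e = 2.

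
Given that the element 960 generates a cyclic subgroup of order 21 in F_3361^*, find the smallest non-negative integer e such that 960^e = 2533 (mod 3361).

19

Successive powers of 960 modulo 3361:
  960^0=1  960^1=960  960^2=686  960^3=3165  960^4=56  960^5=3345
  960^6=1445  960^7=2468  960^8=3136  960^9=2465  960^10=256  960^11=407
  960^12=844  960^13=239  960^14=892  960^15=2626  960^16=210  960^17=3301
  960^18=2898  960^19=2533
So 960^19 ≡ 2533 (mod 3361), giving e = 19.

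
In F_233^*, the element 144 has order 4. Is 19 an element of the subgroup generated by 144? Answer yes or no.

no

⟨144⟩ has order 4; its elements mod 233 are {1, 89, 144, 232}.
19 is not in this set.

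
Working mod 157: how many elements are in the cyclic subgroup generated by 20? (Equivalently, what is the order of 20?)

156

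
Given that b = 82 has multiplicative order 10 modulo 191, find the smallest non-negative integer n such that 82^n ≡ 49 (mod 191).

Successive powers of 82 modulo 191:
  82^0=1  82^1=82  82^2=39  82^3=142  82^4=184  82^5=190
  82^6=109  82^7=152  82^8=49
So 82^8 ≡ 49 (mod 191), giving n = 8.

8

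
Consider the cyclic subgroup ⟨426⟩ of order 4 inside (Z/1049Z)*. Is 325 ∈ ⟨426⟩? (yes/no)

⟨426⟩ has order 4; its elements mod 1049 are {1, 426, 623, 1048}.
325 is not in this set.

no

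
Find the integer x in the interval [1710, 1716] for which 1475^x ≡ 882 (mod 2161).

1716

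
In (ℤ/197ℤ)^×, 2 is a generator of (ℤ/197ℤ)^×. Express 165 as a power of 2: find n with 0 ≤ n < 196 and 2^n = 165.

Baby-step giant-step with m = ceil(sqrt(196)) = 14.
Baby table (2^j mod 197 for j=0..13):
  0:1  1:2  2:4  3:8  4:16  5:32  6:64  7:128
  8:59  9:118  10:39  11:78  12:156  13:115
Giant step factor: 2^(-14) ≡ 6 (mod 197).
Scan 165·6^i mod 197 for i = 0, 1, …:
  i=0: 165   i=1: 5   i=2: 30   i=3: 180
  i=4: 95   i=5: 176   i=6: 71   i=7: 32
Match at i=7, j=5: n = 7·14 + 5 = 103.

103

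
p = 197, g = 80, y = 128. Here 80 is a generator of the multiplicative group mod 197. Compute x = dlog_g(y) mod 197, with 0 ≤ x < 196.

Baby-step giant-step with m = ceil(sqrt(196)) = 14.
Baby table (80^j mod 197 for j=0..13):
  0:1  1:80  2:96  3:194  4:154  5:106  6:9  7:129
  8:76  9:170  10:7  11:166  12:81  13:176
Giant step factor: 80^(-14) ≡ 161 (mod 197).
Scan 128·161^i mod 197 for i = 0, 1, …:
  i=0: 128   i=1: 120   i=2: 14   i=3: 87
  i=4: 20   i=5: 68   i=6: 113   i=7: 69
  i=8: 77   i=9: 183   i=10: 110   i=11: 177
  i=12: 129
Match at i=12, j=7: x = 12·14 + 7 = 175.

175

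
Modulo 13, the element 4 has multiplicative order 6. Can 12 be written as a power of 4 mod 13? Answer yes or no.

yes

⟨4⟩ has order 6; its elements mod 13 are {1, 3, 4, 9, 10, 12}.
12 is in this set.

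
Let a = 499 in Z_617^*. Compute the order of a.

308

The order of 499 must divide p − 1 = 616 = 2^3 · 7 · 11.
Divisors: 1, 2, 4, 7, 8, 11, 14, 22, 28, 44, 56, 77, 88, 154, 308, 616.
Check each in increasing order: 499^1 ≡ 499;  499^2 ≡ 350;  499^4 ≡ 334;  499^7 ≡ 69;  499^8 ≡ 496;  499^11 ≡ 217;  499^14 ≡ 442;  499^22 ≡ 197;  499^28 ≡ 392;  499^44 ≡ 555;  499^56 ≡ 31;  499^77 ≡ 194;  499^88 ≡ 142;  499^154 ≡ 616;  499^308 ≡ 1.
Smallest exponent giving 1 is 308.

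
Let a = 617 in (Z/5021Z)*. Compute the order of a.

2510

The order of 617 must divide p − 1 = 5020 = 2^2 · 5 · 251.
Divisors: 1, 2, 4, 5, 10, 20, 251, 502, 1004, 1255, 2510, 5020.
Check each in increasing order: 617^1 ≡ 617;  617^2 ≡ 4114;  617^4 ≡ 4226;  617^5 ≡ 1543;  617^10 ≡ 895;  617^20 ≡ 2686;  617^251 ≡ 3642;  617^502 ≡ 3703;  617^1004 ≡ 4879;  617^1255 ≡ 5020;  617^2510 ≡ 1.
Smallest exponent giving 1 is 2510.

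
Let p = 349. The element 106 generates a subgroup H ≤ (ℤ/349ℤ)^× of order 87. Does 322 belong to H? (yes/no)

yes

322 ∈ ⟨106⟩ iff 322^87 ≡ 1 (mod 349), since |⟨106⟩| = 87.
322^87 mod 349 = 1.
Since 1 = 1, 322 lies in the subgroup.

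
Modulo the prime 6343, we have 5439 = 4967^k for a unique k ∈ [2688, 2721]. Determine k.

Compute 4967^2688 mod 6343 = 3883, then multiply by 4967 repeatedly:
  4967^2688=3883  4967^2689=4141  4967^2690=4341  4967^2691=1890  4967^2692=6333
  4967^2693=1074  4967^2694=95  4967^2695=2483  4967^2696=2269  4967^2697=4955
  4967^2698=645  4967^2699=500  4967^2700=3387  4967^2701=1593  4967^2702=2710
  4967^2703=724  4967^2704=5970  4967^2705=5808  4967^2706=372  4967^2707=1911
  4967^2708=2809  4967^2709=4046  4967^2710=1858  4967^2711=5964  4967^2712=1378
  4967^2713=429  4967^2714=5938  4967^2715=5439
Found 5439 at exponent 2715.

2715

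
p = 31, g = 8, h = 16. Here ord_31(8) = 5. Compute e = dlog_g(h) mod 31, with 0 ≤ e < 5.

3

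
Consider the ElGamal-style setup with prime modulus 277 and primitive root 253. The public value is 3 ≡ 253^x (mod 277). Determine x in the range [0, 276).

Baby-step giant-step with m = ceil(sqrt(276)) = 17.
Baby table (253^j mod 277 for j=0..16):
  0:1  1:253  2:22  3:26  4:207  5:18  6:122  7:119
  8:191  9:125  10:47  11:257  12:203  13:114  14:34  15:15
  16:194
Giant step factor: 253^(-17) ≡ 115 (mod 277).
Scan 3·115^i mod 277 for i = 0, 1, …:
  i=0: 3   i=1: 68   i=2: 64   i=3: 158
  i=4: 165   i=5: 139   i=6: 196   i=7: 103
  i=8: 211   i=9: 166   i=10: 254   i=11: 125
Match at i=11, j=9: x = 11·17 + 9 = 196.

196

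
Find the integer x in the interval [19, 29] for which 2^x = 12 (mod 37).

28

Compute 2^19 mod 37 = 35, then multiply by 2 repeatedly:
  2^19=35  2^20=33  2^21=29  2^22=21  2^23=5
  2^24=10  2^25=20  2^26=3  2^27=6  2^28=12
Found 12 at exponent 28.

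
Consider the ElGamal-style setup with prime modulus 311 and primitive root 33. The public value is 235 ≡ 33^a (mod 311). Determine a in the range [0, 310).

104

Baby-step giant-step with m = ceil(sqrt(310)) = 18.
Baby table (33^j mod 311 for j=0..17):
  0:1  1:33  2:156  3:172  4:78  5:86  6:39  7:43
  8:175  9:177  10:243  11:244  12:277  13:122  14:294  15:61
  16:147  17:186
Giant step factor: 33^(-18) ≡ 201 (mod 311).
Scan 235·201^i mod 311 for i = 0, 1, …:
  i=0: 235   i=1: 274   i=2: 27   i=3: 140
  i=4: 150   i=5: 294
Match at i=5, j=14: a = 5·18 + 14 = 104.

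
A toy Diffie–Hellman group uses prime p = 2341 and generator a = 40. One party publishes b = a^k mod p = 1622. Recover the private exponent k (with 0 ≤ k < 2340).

2077

Baby-step giant-step with m = ceil(sqrt(2340)) = 49.
Baby table (40^j mod 2341 for j=0..48):
  0:1  1:40  2:1600  3:793  4:1287  5:2319  6:1461  7:2256
  8:1282  9:2119  10:484  11:632  12:1870  13:2229  14:202  15:1057
  16:142  17:998  18:123  19:238  20:156  21:1558  22:1454  23:1976
  24:1787  25:1250  26:839  27:786  28:1007  29:483  30:592  31:270
  32:1436  33:1256  34:1079  35:1022  36:1083  37:1182  38:460  39:2013
  40:926  41:1925  42:2088  43:1585  44:193  45:697  46:2129  47:884
  48:245
Giant step factor: 40^(-49) ≡ 1992 (mod 2341).
Scan 1622·1992^i mod 2341 for i = 0, 1, …:
  i=0: 1622   i=1: 444   i=2: 1891   i=3: 203
  i=4: 1724   i=5: 2302   i=6: 1906   i=7: 1991
  i=8: 418   i=9: 1601     …   i=41: 764
  i=42: 238
Match at i=42, j=19: k = 42·49 + 19 = 2077.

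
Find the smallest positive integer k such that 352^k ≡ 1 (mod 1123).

561

The order of 352 must divide p − 1 = 1122 = 2 · 3 · 11 · 17.
Divisors: 1, 2, 3, 6, 11, 17, 22, 33, 34, 51, 66, 102, 187, 374, 561, 1122.
Check each in increasing order: 352^1 ≡ 352;  352^2 ≡ 374;  352^3 ≡ 257;  352^6 ≡ 915;  352^11 ≡ 225;  352^17 ≡ 366;  352^22 ≡ 90;  352^33 ≡ 36;  352^34 ≡ 319;  352^51 ≡ 1085;  352^66 ≡ 173;  352^102 ≡ 321;  352^187 ≡ 33;  352^374 ≡ 1089;  352^561 ≡ 1.
Smallest exponent giving 1 is 561.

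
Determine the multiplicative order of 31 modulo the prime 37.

The order of 31 must divide p − 1 = 36 = 2^2 · 3^2.
Divisors: 1, 2, 3, 4, 6, 9, 12, 18, 36.
Check each in increasing order: 31^1 ≡ 31;  31^2 ≡ 36;  31^3 ≡ 6;  31^4 ≡ 1.
Smallest exponent giving 1 is 4.

4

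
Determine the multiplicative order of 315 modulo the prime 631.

The order of 315 must divide p − 1 = 630 = 2 · 3^2 · 5 · 7.
Divisors: 1, 2, 3, 5, 6, 7, 9, 10, 14, 15, 18, 21, 30, 35, 42, 45, 63, 70, 90, 105, 126, 210, 315, 630.
Check each in increasing order: 315^1 ≡ 315;  315^2 ≡ 158;  315^3 ≡ 552;  315^5 ≡ 138;  315^6 ≡ 562;  315^7 ≡ 350;  315^9 ≡ 403;  315^10 ≡ 114;  315^14 ≡ 86;  315^15 ≡ 588;  315^18 ≡ 242;  315^21 ≡ 443;  315^30 ≡ 587;  315^35 ≡ 238;  315^42 ≡ 8;  315^45 ≡ 630;  315^63 ≡ 389;  315^70 ≡ 485;  315^90 ≡ 1.
Smallest exponent giving 1 is 90.

90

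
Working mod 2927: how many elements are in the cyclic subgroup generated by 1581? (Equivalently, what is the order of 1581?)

2926

The order of 1581 must divide p − 1 = 2926 = 2 · 7 · 11 · 19.
Divisors: 1, 2, 7, 11, 14, 19, 22, 38, 77, 133, 154, 209, 266, 418, 1463, 2926.
Check each in increasing order: 1581^1 ≡ 1581;  1581^2 ≡ 2830;  1581^7 ≡ 1812;  1581^11 ≡ 2260;  1581^14 ≡ 2177;  1581^19 ≡ 1216;  1581^22 ≡ 2912;  1581^38 ≡ 521;  1581^77 ≡ 262;  1581^133 ≡ 2808;  1581^154 ≡ 1323;  1581^209 ≡ 893;  1581^266 ≡ 2453;  1581^418 ≡ 1305;  1581^1463 ≡ 2926;  1581^2926 ≡ 1.
Smallest exponent giving 1 is 2926.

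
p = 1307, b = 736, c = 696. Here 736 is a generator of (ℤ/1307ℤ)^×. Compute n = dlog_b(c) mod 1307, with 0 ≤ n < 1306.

482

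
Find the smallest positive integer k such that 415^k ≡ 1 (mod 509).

The order of 415 must divide p − 1 = 508 = 2^2 · 127.
Divisors: 1, 2, 4, 127, 254, 508.
Check each in increasing order: 415^1 ≡ 415;  415^2 ≡ 183;  415^4 ≡ 404;  415^127 ≡ 1.
Smallest exponent giving 1 is 127.

127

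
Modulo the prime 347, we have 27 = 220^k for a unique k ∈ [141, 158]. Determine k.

144

Compute 220^141 mod 347 = 272, then multiply by 220 repeatedly:
  220^141=272  220^142=156  220^143=314  220^144=27
Found 27 at exponent 144.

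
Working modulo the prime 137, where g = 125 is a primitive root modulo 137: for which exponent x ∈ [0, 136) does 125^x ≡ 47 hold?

43

Baby-step giant-step with m = ceil(sqrt(136)) = 12.
Baby table (125^j mod 137 for j=0..11):
  0:1  1:125  2:7  3:53  4:49  5:97  6:69  7:131
  8:72  9:95  10:93  11:117
Giant step factor: 125^(-12) ≡ 4 (mod 137).
Scan 47·4^i mod 137 for i = 0, 1, …:
  i=0: 47   i=1: 51   i=2: 67   i=3: 131
Match at i=3, j=7: x = 3·12 + 7 = 43.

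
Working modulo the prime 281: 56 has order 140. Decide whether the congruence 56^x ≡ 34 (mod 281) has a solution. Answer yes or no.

yes

34 ∈ ⟨56⟩ iff 34^140 ≡ 1 (mod 281), since |⟨56⟩| = 140.
34^140 mod 281 = 1.
Since 1 = 1, 34 lies in the subgroup.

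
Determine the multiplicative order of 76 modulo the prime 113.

112

The order of 76 must divide p − 1 = 112 = 2^4 · 7.
Divisors: 1, 2, 4, 7, 8, 14, 16, 28, 56, 112.
Check each in increasing order: 76^1 ≡ 76;  76^2 ≡ 13;  76^4 ≡ 56;  76^7 ≡ 71;  76^8 ≡ 85;  76^14 ≡ 69;  76^16 ≡ 106;  76^28 ≡ 15;  76^56 ≡ 112;  76^112 ≡ 1.
Smallest exponent giving 1 is 112.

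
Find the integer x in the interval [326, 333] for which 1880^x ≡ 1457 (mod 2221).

Compute 1880^326 mod 2221 = 276, then multiply by 1880 repeatedly:
  1880^326=276  1880^327=1387  1880^328=106  1880^329=1611  1880^330=1457
Found 1457 at exponent 330.

330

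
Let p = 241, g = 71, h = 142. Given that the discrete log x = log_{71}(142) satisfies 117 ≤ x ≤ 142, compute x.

131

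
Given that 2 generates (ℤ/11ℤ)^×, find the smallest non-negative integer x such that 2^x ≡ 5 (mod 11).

Successive powers of 2 modulo 11:
  2^0=1  2^1=2  2^2=4  2^3=8  2^4=5
So 2^4 ≡ 5 (mod 11), giving x = 4.

4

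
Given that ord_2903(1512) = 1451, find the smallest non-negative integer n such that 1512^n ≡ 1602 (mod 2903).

633

Baby-step giant-step with m = ceil(sqrt(1451)) = 39.
Baby table (1512^j mod 2903 for j=0..38):
  0:1  1:1512  2:1483  3:1180  4:1718  5:2334  6:1863  7:946
  8:2076  9:769  10:1528  11:2451  12:1684  13:277  14:792  15:1468
  16:1724  17:2697  18:2052  19:2220  20:772  21:258  22:1094  23:2321
  24:2528  25:1988  26:1251  27:1659  28:216  29:1456  30:998  31:2319
  32:2407  33:1925  34:1794  35:1126  36:1354  37:633  38:2009
Giant step factor: 1512^(-39) ≡ 2260 (mod 2903).
Scan 1602·2260^i mod 2903 for i = 0, 1, …:
  i=0: 1602   i=1: 479   i=2: 2624   i=3: 2314
  i=4: 1337   i=5: 2500   i=6: 762   i=7: 641
  i=8: 63   i=9: 133     …   i=15: 1281
  i=16: 769
Match at i=16, j=9: n = 16·39 + 9 = 633.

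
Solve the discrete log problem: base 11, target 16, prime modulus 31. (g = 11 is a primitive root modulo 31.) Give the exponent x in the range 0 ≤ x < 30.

Successive powers of 11 modulo 31:
  11^0=1  11^1=11  11^2=28  11^3=29  11^4=9  11^5=6
  11^6=4  11^7=13  11^8=19  11^9=23  11^10=5  11^11=24
  11^12=16
So 11^12 ≡ 16 (mod 31), giving x = 12.

12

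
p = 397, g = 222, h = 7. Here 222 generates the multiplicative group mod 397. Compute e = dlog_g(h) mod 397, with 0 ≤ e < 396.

Baby-step giant-step with m = ceil(sqrt(396)) = 20.
Baby table (222^j mod 397 for j=0..19):
  0:1  1:222  2:56  3:125  4:357  5:251  6:142  7:161
  8:12  9:282  10:275  11:309  12:314  13:233  14:116  15:344
  16:144  17:208  18:124  19:135
Giant step factor: 222^(-20) ≡ 340 (mod 397).
Scan 7·340^i mod 397 for i = 0, 1, …:
  i=0: 7   i=1: 395   i=2: 114   i=3: 251
Match at i=3, j=5: e = 3·20 + 5 = 65.

65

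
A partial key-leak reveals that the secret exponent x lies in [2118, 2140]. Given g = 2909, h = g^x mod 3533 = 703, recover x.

Compute 2909^2118 mod 3533 = 508, then multiply by 2909 repeatedly:
  2909^2118=508  2909^2119=978  2909^2120=937  2909^2121=1790  2909^2122=3001
  2909^2123=3399  2909^2124=2357  2909^2125=2493  2909^2126=2421  2909^2127=1420
  2909^2128=703
Found 703 at exponent 2128.

2128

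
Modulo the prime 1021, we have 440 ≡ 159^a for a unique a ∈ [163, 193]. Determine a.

193

Compute 159^163 mod 1021 = 487, then multiply by 159 repeatedly:
  159^163=487  159^164=858  159^165=629  159^166=974  159^167=695
  159^168=237  159^169=927  159^170=369  159^171=474  159^172=833
  159^173=738  159^174=948  159^175=645  159^176=455  159^177=875
  159^178=269  159^179=910  159^180=729  159^181=538  159^182=799
  159^183=437  159^184=55  159^185=577  159^186=874  159^187=110
  159^188=133  159^189=727  159^190=220  159^191=266  159^192=433
  159^193=440
Found 440 at exponent 193.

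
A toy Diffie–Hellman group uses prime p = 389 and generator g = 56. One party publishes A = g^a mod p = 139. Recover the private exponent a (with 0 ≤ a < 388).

Baby-step giant-step with m = ceil(sqrt(388)) = 20.
Baby table (56^j mod 389 for j=0..19):
  0:1  1:56  2:24  3:177  4:187  5:358  6:209  7:34
  8:348  9:38  10:183  11:134  12:113  13:104  14:378  15:162
  16:125  17:387  18:277  19:341
Giant step factor: 56^(-20) ≡ 289 (mod 389).
Scan 139·289^i mod 389 for i = 0, 1, …:
  i=0: 139   i=1: 104
Match at i=1, j=13: a = 1·20 + 13 = 33.

33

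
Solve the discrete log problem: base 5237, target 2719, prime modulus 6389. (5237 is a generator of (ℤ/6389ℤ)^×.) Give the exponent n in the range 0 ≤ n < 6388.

Baby-step giant-step with m = ceil(sqrt(6388)) = 80.
Baby table (5237^j mod 6389 for j=0..79):
  0:1  1:5237  2:4581  3:2  4:4085  5:2773  6:4  7:1781
  8:5546  9:8  10:3562  11:4703  12:16  13:735  14:3017  15:32
  16:1470  17:6034  18:64  19:2940  20:5679  21:128  22:5880  23:4969
  24:256  25:5371  26:3549  27:512  28:4353  29:709  30:1024  31:2317
  32:1418  33:2048  34:4634  35:2836  36:4096  37:2879  38:5672  39:1803
  40:5758  41:4955  42:3606  43:5127  44:3521  45:823  46:3865  47:653
  48:1646  49:1341  50:1306  51:3292  52:2682  53:2612  54:195  55:5364
  56:5224  57:390  58:4339  59:4059  60:780  61:2289  62:1729  63:1560
  64:4578  65:3458  66:3120  67:2767  68:527  69:6240  70:5534  71:1054
  72:6091  73:4679  74:2108  75:5793  76:2969  77:4216  78:5197  79:5938
Giant step factor: 5237^(-80) ≡ 172 (mod 6389).
Scan 2719·172^i mod 6389 for i = 0, 1, …:
  i=0: 2719   i=1: 1271   i=2: 1386   i=3: 1999
  i=4: 5211   i=5: 1832   i=6: 2043   i=7: 1
Match at i=7, j=0: n = 7·80 + 0 = 560.

560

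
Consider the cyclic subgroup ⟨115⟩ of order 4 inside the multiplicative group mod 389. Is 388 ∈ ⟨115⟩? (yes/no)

yes

⟨115⟩ has order 4; its elements mod 389 are {1, 115, 274, 388}.
388 is in this set.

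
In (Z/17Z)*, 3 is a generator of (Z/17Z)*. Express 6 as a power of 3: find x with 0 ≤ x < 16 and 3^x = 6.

15

Successive powers of 3 modulo 17:
  3^0=1  3^1=3  3^2=9  3^3=10  3^4=13  3^5=5
  3^6=15  3^7=11  3^8=16  3^9=14  3^10=8  3^11=7
  3^12=4  3^13=12  3^14=2  3^15=6
So 3^15 ≡ 6 (mod 17), giving x = 15.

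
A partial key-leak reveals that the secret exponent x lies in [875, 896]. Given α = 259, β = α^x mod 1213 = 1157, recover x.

889

Compute 259^875 mod 1213 = 724, then multiply by 259 repeatedly:
  259^875=724  259^876=714  259^877=550  259^878=529  259^879=1155
  259^880=747  259^881=606  259^882=477  259^883=1030  259^884=1123
  259^885=950  259^886=1024  259^887=782  259^888=1180  259^889=1157
Found 1157 at exponent 889.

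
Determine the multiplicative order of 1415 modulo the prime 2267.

2266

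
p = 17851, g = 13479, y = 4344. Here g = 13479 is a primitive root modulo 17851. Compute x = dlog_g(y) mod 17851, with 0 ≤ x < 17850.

7279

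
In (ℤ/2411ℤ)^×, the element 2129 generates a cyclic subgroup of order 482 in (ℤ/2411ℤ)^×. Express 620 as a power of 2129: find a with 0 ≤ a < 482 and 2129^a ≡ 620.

Baby-step giant-step with m = ceil(sqrt(482)) = 22.
Baby table (2129^j mod 2411 for j=0..21):
  0:1  1:2129  2:2372  3:1354  4:1521  5:236  6:956  7:440
  8:1292  9:2128  10:243  11:1393  12:167  13:1126  14:720  15:1895
  16:852  17:836  18:526  19:1150  20:1185  21:959
Giant step factor: 2129^(-22) ≡ 2025 (mod 2411).
Scan 620·2025^i mod 2411 for i = 0, 1, …:
  i=0: 620   i=1: 1780   i=2: 55   i=3: 469
  i=4: 2202   i=5: 1111   i=6: 312   i=7: 118
  i=8: 261   i=9: 516     …   i=19: 1822
  i=20: 720
Match at i=20, j=14: a = 20·22 + 14 = 454.

454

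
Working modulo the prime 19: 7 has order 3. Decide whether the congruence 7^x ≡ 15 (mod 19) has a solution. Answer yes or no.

⟨7⟩ has order 3; its elements mod 19 are {1, 7, 11}.
15 is not in this set.

no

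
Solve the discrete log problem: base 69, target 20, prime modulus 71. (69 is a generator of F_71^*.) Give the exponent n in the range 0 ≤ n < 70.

30

Successive powers of 69 modulo 71:
  69^0=1  69^1=69  69^2=4  69^3=63  69^4=16  69^5=39
  69^6=64  69^7=14  69^8=43  69^9=56  69^10=30  69^11=11
  69^12=49  69^13=44  69^14=54  69^15=34  69^16=3  69^17=65
  69^18=12  69^19=47  69^20=48  69^21=46  69^22=50  69^23=42
  69^24=58  69^25=26  69^26=19  69^27=33  69^28=5  69^29=61
  69^30=20
So 69^30 ≡ 20 (mod 71), giving n = 30.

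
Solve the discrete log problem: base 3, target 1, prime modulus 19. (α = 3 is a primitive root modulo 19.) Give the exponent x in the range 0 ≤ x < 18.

0

Successive powers of 3 modulo 19:
  3^0=1
So 3^0 ≡ 1 (mod 19), giving x = 0.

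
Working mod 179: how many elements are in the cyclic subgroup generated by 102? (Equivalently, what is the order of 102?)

178

The order of 102 must divide p − 1 = 178 = 2 · 89.
Divisors: 1, 2, 89, 178.
Check each in increasing order: 102^1 ≡ 102;  102^2 ≡ 22;  102^89 ≡ 178;  102^178 ≡ 1.
Smallest exponent giving 1 is 178.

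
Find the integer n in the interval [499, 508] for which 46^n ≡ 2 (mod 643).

Compute 46^499 mod 643 = 423, then multiply by 46 repeatedly:
  46^499=423  46^500=168  46^501=12  46^502=552  46^503=315
  46^504=344  46^505=392  46^506=28  46^507=2
Found 2 at exponent 507.

507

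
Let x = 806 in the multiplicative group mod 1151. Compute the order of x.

The order of 806 must divide p − 1 = 1150 = 2 · 5^2 · 23.
Divisors: 1, 2, 5, 10, 23, 25, 46, 50, 115, 230, 575, 1150.
Check each in increasing order: 806^1 ≡ 806;  806^2 ≡ 472;  806^5 ≡ 998;  806^10 ≡ 389;  806^23 ≡ 498;  806^25 ≡ 252;  806^46 ≡ 539;  806^50 ≡ 199;  806^115 ≡ 1060;  806^230 ≡ 224;  806^575 ≡ 1.
Smallest exponent giving 1 is 575.

575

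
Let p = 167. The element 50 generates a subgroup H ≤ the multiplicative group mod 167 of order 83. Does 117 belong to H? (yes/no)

no

117 ∈ ⟨50⟩ iff 117^83 ≡ 1 (mod 167), since |⟨50⟩| = 83.
117^83 mod 167 = 166.
Since 166 ≠ 1, 117 does not lie in the subgroup.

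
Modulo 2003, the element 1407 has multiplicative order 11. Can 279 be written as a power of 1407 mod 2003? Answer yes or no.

no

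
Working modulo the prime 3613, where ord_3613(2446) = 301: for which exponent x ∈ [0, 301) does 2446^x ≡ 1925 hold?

Baby-step giant-step with m = ceil(sqrt(301)) = 18.
Baby table (2446^j mod 3613 for j=0..17):
  0:1  1:2446  2:3401  3:1720  4:1588  5:273  6:2966  7:3545
  8:3483  9:3577  10:2269  11:406  12:3114  13:640  14:1011  15:1614
  16:2448  17:1067
Giant step factor: 2446^(-18) ≡ 1235 (mod 3613).
Scan 1925·1235^i mod 3613 for i = 0, 1, …:
  i=0: 1925   i=1: 21   i=2: 644   i=3: 480
  i=4: 268   i=5: 2197   i=6: 3545
Match at i=6, j=7: x = 6·18 + 7 = 115.

115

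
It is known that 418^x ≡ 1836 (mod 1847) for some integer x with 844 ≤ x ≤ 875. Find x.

Compute 418^844 mod 1847 = 243, then multiply by 418 repeatedly:
  418^844=243  418^845=1836
Found 1836 at exponent 845.

845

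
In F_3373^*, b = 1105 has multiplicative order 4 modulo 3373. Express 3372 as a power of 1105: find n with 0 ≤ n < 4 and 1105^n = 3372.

2

Successive powers of 1105 modulo 3373:
  1105^0=1  1105^1=1105  1105^2=3372
So 1105^2 ≡ 3372 (mod 3373), giving n = 2.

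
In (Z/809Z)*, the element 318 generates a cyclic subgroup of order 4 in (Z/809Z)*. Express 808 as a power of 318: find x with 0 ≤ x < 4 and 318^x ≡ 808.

2

Successive powers of 318 modulo 809:
  318^0=1  318^1=318  318^2=808
So 318^2 ≡ 808 (mod 809), giving x = 2.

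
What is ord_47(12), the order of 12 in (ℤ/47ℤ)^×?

23

The order of 12 must divide p − 1 = 46 = 2 · 23.
Divisors: 1, 2, 23, 46.
Check each in increasing order: 12^1 ≡ 12;  12^2 ≡ 3;  12^23 ≡ 1.
Smallest exponent giving 1 is 23.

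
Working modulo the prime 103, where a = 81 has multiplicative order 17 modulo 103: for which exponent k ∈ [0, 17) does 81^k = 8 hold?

Successive powers of 81 modulo 103:
  81^0=1  81^1=81  81^2=72  81^3=64  81^4=34  81^5=76
  81^6=79  81^7=13  81^8=23  81^9=9  81^10=8
So 81^10 ≡ 8 (mod 103), giving k = 10.

10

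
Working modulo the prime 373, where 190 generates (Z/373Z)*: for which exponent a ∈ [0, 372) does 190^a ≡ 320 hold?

371

Baby-step giant-step with m = ceil(sqrt(372)) = 20.
Baby table (190^j mod 373 for j=0..19):
  0:1  1:190  2:292  3:276  4:220  5:24  6:84  7:294
  8:283  9:58  10:203  11:151  12:342  13:78  14:273  15:23
  16:267  17:2  18:7  19:211
Giant step factor: 190^(-20) ≡ 348 (mod 373).
Scan 320·348^i mod 373 for i = 0, 1, …:
  i=0: 320   i=1: 206   i=2: 72   i=3: 65
  i=4: 240   i=5: 341   i=6: 54   i=7: 142
  i=8: 180   i=9: 349     …   i=17: 173
  i=18: 151
Match at i=18, j=11: a = 18·20 + 11 = 371.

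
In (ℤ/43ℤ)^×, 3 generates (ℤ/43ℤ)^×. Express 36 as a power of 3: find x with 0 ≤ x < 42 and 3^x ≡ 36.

14

Successive powers of 3 modulo 43:
  3^0=1  3^1=3  3^2=9  3^3=27  3^4=38  3^5=28
  3^6=41  3^7=37  3^8=25  3^9=32  3^10=10  3^11=30
  3^12=4  3^13=12  3^14=36
So 3^14 ≡ 36 (mod 43), giving x = 14.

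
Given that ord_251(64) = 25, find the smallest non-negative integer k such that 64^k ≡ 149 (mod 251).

Successive powers of 64 modulo 251:
  64^0=1  64^1=64  64^2=80  64^3=100  64^4=125  64^5=219
  64^6=211  64^7=201  64^8=63  64^9=16  64^10=20  64^11=25
  64^12=94  64^13=243  64^14=241  64^15=113  64^16=204  64^17=4
  64^18=5  64^19=69  64^20=149
So 64^20 ≡ 149 (mod 251), giving k = 20.

20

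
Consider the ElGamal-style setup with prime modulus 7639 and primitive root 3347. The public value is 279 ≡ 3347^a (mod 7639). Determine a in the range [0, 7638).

3974

Baby-step giant-step with m = ceil(sqrt(7638)) = 88.
Baby table (3347^j mod 7639 for j=0..87):
  0:1  1:3347  2:3635  3:5057  4:5394  5:2761  6:5516  7:6228
  8:5924  9:4423  10:7038  11:5149  12:119  13:1065  14:4781  15:5941
  16:210  17:82  18:7089  19:149  20:2168  21:6885  22:4871  23:1611
  24:6522  25:4511  26:3653  27:4191  28:2073  29:2119  30:3301  31:2453
  32:5905  33:1942  34:6724  35:734  36:4579  37:2079  38:6923  39:2194
  40:2239  41:74  42:3230  43:1625  44:7546  45:1928  46:5700  47:3317
  48:2532  49:2953  50:6464  51:1360  52:6715  53:1167  54:2420  55:2400
  56:4211  57:262  58:6068  59:5134  60:3387  61:13  62:5316  63:1421
  64:4629  65:1371  66:5337  67:2957  68:4574  69:622  70:4026  71:7465
  72:5825  73:1547  74:6206  75:1041  76:843  77:2730  78:1066  79:489
  80:1937  81:5267  82:5476  83:2211  84:5665  85:757  86:5170  87:1655
Giant step factor: 3347^(-88) ≡ 537 (mod 7639).
Scan 279·537^i mod 7639 for i = 0, 1, …:
  i=0: 279   i=1: 4682   i=2: 1003   i=3: 3881
  i=4: 6289   i=5: 755   i=6: 568   i=7: 7095
  i=8: 5793   i=9: 1768     …   i=44: 962
  i=45: 4781
Match at i=45, j=14: a = 45·88 + 14 = 3974.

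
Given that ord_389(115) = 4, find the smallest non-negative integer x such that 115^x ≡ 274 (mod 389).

Successive powers of 115 modulo 389:
  115^0=1  115^1=115  115^2=388  115^3=274
So 115^3 ≡ 274 (mod 389), giving x = 3.

3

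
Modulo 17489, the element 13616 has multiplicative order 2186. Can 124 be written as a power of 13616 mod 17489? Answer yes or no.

no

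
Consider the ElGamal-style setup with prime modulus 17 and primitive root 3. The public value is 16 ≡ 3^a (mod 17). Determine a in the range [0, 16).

Successive powers of 3 modulo 17:
  3^0=1  3^1=3  3^2=9  3^3=10  3^4=13  3^5=5
  3^6=15  3^7=11  3^8=16
So 3^8 ≡ 16 (mod 17), giving a = 8.

8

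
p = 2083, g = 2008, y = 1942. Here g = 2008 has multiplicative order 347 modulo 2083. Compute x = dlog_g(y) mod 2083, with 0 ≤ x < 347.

240

Baby-step giant-step with m = ceil(sqrt(347)) = 19.
Baby table (2008^j mod 2083 for j=0..18):
  0:1  1:2008  2:1459  3:974  4:1938  5:460  6:911  7:414
  8:195  9:2039  10:1217  11:377  12:887  13:131  14:590  15:1576
  16:531  17:1835  18:1936
Giant step factor: 2008^(-19) ≡ 1342 (mod 2083).
Scan 1942·1342^i mod 2083 for i = 0, 1, …:
  i=0: 1942   i=1: 331   i=2: 523   i=3: 1978
  i=4: 734   i=5: 1852   i=6: 365   i=7: 325
  i=8: 803   i=9: 715   i=10: 1350   i=11: 1573
  i=12: 887
Match at i=12, j=12: x = 12·19 + 12 = 240.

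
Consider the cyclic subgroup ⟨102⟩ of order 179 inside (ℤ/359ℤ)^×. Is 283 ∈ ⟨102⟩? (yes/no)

yes

283 ∈ ⟨102⟩ iff 283^179 ≡ 1 (mod 359), since |⟨102⟩| = 179.
283^179 mod 359 = 1.
Since 1 = 1, 283 lies in the subgroup.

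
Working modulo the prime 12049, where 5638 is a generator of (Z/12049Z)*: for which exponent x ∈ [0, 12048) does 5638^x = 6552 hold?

Baby-step giant-step with m = ceil(sqrt(12048)) = 110.
Baby table (5638^j mod 12049 for j=0..109):
  0:1  1:5638  2:1782  3:10099  4:6637  5:7261  6:7065  7:10525
  8:10674  9:7306  10:7746  11:6372  12:7267  13:4746  14:9168  15:11023
  16:10981  17:3116  18:566  19:10172  20:8545  21:4808  22:9303  23:1017
  24:10571  25:4944  26:4935  27:2389  28:10449  29:3901  30:4413  31:11358
  32:8018  33:9685  34:10011  35:4502  36:7082  37:9979  38:4821  39:10303
  40:85  41:9319  42:6882  43:2936  44:9891  45:2686  46:10124  47:2999
  48:3615  49:6511  50:7764  51:11464  52:3196  53:5793  54:8144  55:9182
  56:5612  57:11831  58:11963  59:9141  60:3385  61:11063  62:7570  63:2102
  64:6909  65:10574  66:9809  67:10281  68:8588  69:6262  70:1586  71:1510
  72:6786  73:3893  74:7505  75:9151  76:11569  77:4785  78:119  79:8227
  80:7225  81:8930  82:6618  83:8580  84:9354  85:11428  86:5061  87:1886
  88:6050  89:11230  90:9294  91:10520  92:6582  93:10445  94:5447  95:9334
  96:7109  97:5568  98:4739  99:5849  100:10598  101:533  102:4853  103:9984
  104:8913  105:7164  106:2384  107:6357  108:7040  109:2114
Giant step factor: 5638^(-110) ≡ 7969 (mod 12049).
Scan 6552·7969^i mod 12049 for i = 0, 1, …:
  i=0: 6552   i=1: 4571   i=2: 2172   i=3: 6304
  i=4: 4295   i=5: 7695   i=6: 4094   i=7: 8443
  i=8: 651   i=9: 6749     …   i=37: 5392
  i=38: 2114
Match at i=38, j=109: x = 38·110 + 109 = 4289.

4289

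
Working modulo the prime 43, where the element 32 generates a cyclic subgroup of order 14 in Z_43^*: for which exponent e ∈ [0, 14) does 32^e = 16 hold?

12

Successive powers of 32 modulo 43:
  32^0=1  32^1=32  32^2=35  32^3=2  32^4=21  32^5=27
  32^6=4  32^7=42  32^8=11  32^9=8  32^10=41  32^11=22
  32^12=16
So 32^12 ≡ 16 (mod 43), giving e = 12.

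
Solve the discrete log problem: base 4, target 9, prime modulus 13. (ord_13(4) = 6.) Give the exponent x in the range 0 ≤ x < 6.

4

Successive powers of 4 modulo 13:
  4^0=1  4^1=4  4^2=3  4^3=12  4^4=9
So 4^4 ≡ 9 (mod 13), giving x = 4.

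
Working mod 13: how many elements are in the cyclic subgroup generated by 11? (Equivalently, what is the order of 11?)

12

The order of 11 must divide p − 1 = 12 = 2^2 · 3.
Divisors: 1, 2, 3, 4, 6, 12.
Check each in increasing order: 11^1 ≡ 11;  11^2 ≡ 4;  11^3 ≡ 5;  11^4 ≡ 3;  11^6 ≡ 12;  11^12 ≡ 1.
Smallest exponent giving 1 is 12.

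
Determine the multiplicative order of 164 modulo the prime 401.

The order of 164 must divide p − 1 = 400 = 2^4 · 5^2.
Divisors: 1, 2, 4, 5, 8, 10, 16, 20, 25, 40, 50, 80, 100, 200, 400.
Check each in increasing order: 164^1 ≡ 164;  164^2 ≡ 29;  164^4 ≡ 39;  164^5 ≡ 381;  164^8 ≡ 318;  164^10 ≡ 400;  164^16 ≡ 72;  164^20 ≡ 1.
Smallest exponent giving 1 is 20.

20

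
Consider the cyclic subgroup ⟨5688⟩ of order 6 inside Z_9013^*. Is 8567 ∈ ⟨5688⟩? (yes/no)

⟨5688⟩ has order 6; its elements mod 9013 are {1, 3325, 3326, 5687, 5688, 9012}.
8567 is not in this set.

no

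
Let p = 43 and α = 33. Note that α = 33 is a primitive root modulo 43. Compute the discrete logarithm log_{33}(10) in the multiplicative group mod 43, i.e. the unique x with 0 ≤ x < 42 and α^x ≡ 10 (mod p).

Successive powers of 33 modulo 43:
  33^0=1  33^1=33  33^2=14  33^3=32  33^4=24  33^5=18
  33^6=35  33^7=37  33^8=17  33^9=2  33^10=23  33^11=28
  33^12=21  33^13=5  33^14=36  33^15=27  33^16=31  33^17=34
  33^18=4  33^19=3  33^20=13  33^21=42  33^22=10
So 33^22 ≡ 10 (mod 43), giving x = 22.

22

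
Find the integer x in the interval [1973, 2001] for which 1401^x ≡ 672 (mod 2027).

Compute 1401^1973 mod 2027 = 1176, then multiply by 1401 repeatedly:
  1401^1973=1176  1401^1974=1652  1401^1975=1645  1401^1976=1973  1401^1977=1372
  1401^1978=576  1401^1979=230  1401^1980=1964  1401^1981=925  1401^1982=672
Found 672 at exponent 1982.

1982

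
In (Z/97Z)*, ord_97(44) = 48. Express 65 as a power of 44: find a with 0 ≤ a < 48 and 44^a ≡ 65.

17

Successive powers of 44 modulo 97:
  44^0=1  44^1=44  44^2=93  44^3=18  44^4=16  44^5=25
  44^6=33  44^7=94  44^8=62  44^9=12  44^10=43  44^11=49
  44^12=22  44^13=95  44^14=9  44^15=8  44^16=61  44^17=65
So 44^17 ≡ 65 (mod 97), giving a = 17.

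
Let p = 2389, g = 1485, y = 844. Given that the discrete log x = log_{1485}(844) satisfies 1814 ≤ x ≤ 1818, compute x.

Compute 1485^1814 mod 2389 = 1496, then multiply by 1485 repeatedly:
  1485^1814=1496  1485^1815=2179  1485^1816=1109  1485^1817=844
Found 844 at exponent 1817.

1817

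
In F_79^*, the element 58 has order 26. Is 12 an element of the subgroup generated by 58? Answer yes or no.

yes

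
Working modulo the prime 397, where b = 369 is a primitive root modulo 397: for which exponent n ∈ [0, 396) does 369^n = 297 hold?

202

Baby-step giant-step with m = ceil(sqrt(396)) = 20.
Baby table (369^j mod 397 for j=0..19):
  0:1  1:369  2:387  3:280  4:100  5:376  6:191  7:210
  8:75  9:282  10:44  11:356  12:354  13:13  14:33  15:267
  16:67  17:109  18:124  19:101
Giant step factor: 369^(-20) ≡ 81 (mod 397).
Scan 297·81^i mod 397 for i = 0, 1, …:
  i=0: 297   i=1: 237   i=2: 141   i=3: 305
  i=4: 91   i=5: 225   i=6: 360   i=7: 179
  i=8: 207   i=9: 93   i=10: 387
Match at i=10, j=2: n = 10·20 + 2 = 202.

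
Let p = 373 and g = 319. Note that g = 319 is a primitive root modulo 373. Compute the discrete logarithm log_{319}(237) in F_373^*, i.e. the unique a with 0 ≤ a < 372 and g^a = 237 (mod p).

111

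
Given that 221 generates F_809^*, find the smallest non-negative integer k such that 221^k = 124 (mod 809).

381

Baby-step giant-step with m = ceil(sqrt(808)) = 29.
Baby table (221^j mod 809 for j=0..28):
  0:1  1:221  2:301  3:183  4:802  5:71  6:320  7:337
  8:49  9:312  10:187  11:68  12:466  13:243  14:309  15:333
  16:783  17:726  18:264  19:96  20:182  21:581  22:579  23:137
  24:344  25:787  26:801  27:659  28:19
Giant step factor: 221^(-29) ≡ 394 (mod 809).
Scan 124·394^i mod 809 for i = 0, 1, …:
  i=0: 124   i=1: 316   i=2: 727   i=3: 52
  i=4: 263   i=5: 70   i=6: 74   i=7: 32
  i=8: 473   i=9: 292   i=10: 170   i=11: 642
  i=12: 540   i=13: 802
Match at i=13, j=4: k = 13·29 + 4 = 381.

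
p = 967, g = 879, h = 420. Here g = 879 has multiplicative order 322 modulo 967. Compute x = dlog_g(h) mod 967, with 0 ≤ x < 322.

255

Baby-step giant-step with m = ceil(sqrt(322)) = 18.
Baby table (879^j mod 967 for j=0..17):
  0:1  1:879  2:8  3:263  4:64  5:170  6:512  7:393
  8:228  9:243  10:857  11:10  12:87  13:80  14:696  15:640
  16:733  17:285
Giant step factor: 879^(-18) ≡ 78 (mod 967).
Scan 420·78^i mod 967 for i = 0, 1, …:
  i=0: 420   i=1: 849   i=2: 466   i=3: 569
  i=4: 867   i=5: 903   i=6: 810   i=7: 325
  i=8: 208   i=9: 752     …   i=13: 834
  i=14: 263
Match at i=14, j=3: x = 14·18 + 3 = 255.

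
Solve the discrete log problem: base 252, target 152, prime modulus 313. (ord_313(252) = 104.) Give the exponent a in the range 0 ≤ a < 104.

102

Baby-step giant-step with m = ceil(sqrt(104)) = 11.
Baby table (252^j mod 313 for j=0..10):
  0:1  1:252  2:278  3:257  4:286  5:82  6:6  7:260
  8:103  9:290  10:151
Giant step factor: 252^(-11) ≡ 7 (mod 313).
Scan 152·7^i mod 313 for i = 0, 1, …:
  i=0: 152   i=1: 125   i=2: 249   i=3: 178
  i=4: 307   i=5: 271   i=6: 19   i=7: 133
  i=8: 305   i=9: 257
Match at i=9, j=3: a = 9·11 + 3 = 102.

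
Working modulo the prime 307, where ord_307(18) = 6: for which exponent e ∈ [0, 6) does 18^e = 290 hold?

5

Successive powers of 18 modulo 307:
  18^0=1  18^1=18  18^2=17  18^3=306  18^4=289  18^5=290
So 18^5 ≡ 290 (mod 307), giving e = 5.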